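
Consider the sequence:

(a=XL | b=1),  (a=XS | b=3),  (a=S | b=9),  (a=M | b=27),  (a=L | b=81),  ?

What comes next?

A goes XL, XS, S, M, L → XL (runs through clothing sizes XS→XL).
B: ×3 each step; 1, 3, 9, 27, 81 → 243.
Putting it together: (a=XL | b=243).

(a=XL | b=243)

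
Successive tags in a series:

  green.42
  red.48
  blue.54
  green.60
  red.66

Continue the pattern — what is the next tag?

Colour: repeats green → red → blue, so green, red, blue, green, red → blue.
Second component: +6 each step, so 42, 48, 54, 60, 66 → 72.
Putting it together: blue.72.

blue.72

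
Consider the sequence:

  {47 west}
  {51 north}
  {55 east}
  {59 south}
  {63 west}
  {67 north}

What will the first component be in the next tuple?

First component: 47, 51, 55, 59, 63, 67 → 71 (+4 each step).
Direction: west, north, east, south, west, north → east (repeats west → north → east → south).

71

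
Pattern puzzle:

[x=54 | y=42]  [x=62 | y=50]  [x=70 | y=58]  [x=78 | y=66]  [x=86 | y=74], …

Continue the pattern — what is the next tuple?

X goes 54, 62, 70, 78, 86 → 94 (+8 each step).
Y: always 12 less than the x; 42, 50, 58, 66, 74 → 82.
So the next tuple is [x=94 | y=82].

[x=94 | y=82]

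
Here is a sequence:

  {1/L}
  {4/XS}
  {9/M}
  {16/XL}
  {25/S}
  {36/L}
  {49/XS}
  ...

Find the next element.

{64/M}

First entry: perfect squares: 1², 2², 3², …; 1, 4, 9, 16, 25, 36, 49 → 64.
Size: repeats L → XS → M → XL → S, so L, XS, M, XL, S, L, XS → M.
So the next element is {64/M}.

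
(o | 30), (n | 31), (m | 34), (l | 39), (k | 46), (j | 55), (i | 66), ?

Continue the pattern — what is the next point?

(h | 79)

For the letter, letters move back 1 place in the alphabet: o, n, m, l, k, j, i → h.
Second value goes 30, 31, 34, 39, 46, 55, 66 → 79 (differences are 1, 3, 5, … (increasing by 2 each time)).
So the next point is (h | 79).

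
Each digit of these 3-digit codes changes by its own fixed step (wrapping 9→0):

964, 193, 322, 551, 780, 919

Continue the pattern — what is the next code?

First digit — +2 each step, mod 10: 9, 1, 3, 5, 7, 9 → 1.
For the second digit, +3 each step, mod 10: 6, 9, 2, 5, 8, 1 → 4.
Third digit: −1 each step, mod 10, so 4, 3, 2, 1, 0, 9 → 8.
Combining the parts gives 148.

148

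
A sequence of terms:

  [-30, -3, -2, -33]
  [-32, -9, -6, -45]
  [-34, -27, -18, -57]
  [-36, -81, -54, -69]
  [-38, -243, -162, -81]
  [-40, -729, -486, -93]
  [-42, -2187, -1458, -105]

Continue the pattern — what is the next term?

[-44, -6561, -4374, -117]

First slot: -30, -32, -34, -36, -38, -40, -42 → -44 (−2 each step).
Second slot — ×3 each step: -3, -9, -27, -81, -243, -729, -2187 → -6561.
For the third slot, ×3 each step: -2, -6, -18, -54, -162, -486, -1458 → -4374.
Fourth slot goes -33, -45, -57, -69, -81, -93, -105 → -117 (−12 each step).
Combining the parts gives [-44, -6561, -4374, -117].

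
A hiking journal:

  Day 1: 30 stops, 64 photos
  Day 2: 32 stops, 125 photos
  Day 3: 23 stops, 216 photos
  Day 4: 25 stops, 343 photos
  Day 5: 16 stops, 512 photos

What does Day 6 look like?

18 stops, 729 photos

Stops goes 30, 32, 23, 25, 16 → 18 (alternating steps +2, −9, +2, −9, …).
Photos: perfect cubes: 4³, 5³, 6³, …; 64, 125, 216, 343, 512 → 729.
Putting it together: 18 stops, 729 photos.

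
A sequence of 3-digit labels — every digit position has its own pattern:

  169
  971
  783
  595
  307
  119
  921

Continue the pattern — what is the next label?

First digit goes 1, 9, 7, 5, 3, 1, 9 → 7 (−2 each step, mod 10).
Second digit — +1 each step, mod 10: 6, 7, 8, 9, 0, 1, 2 → 3.
Third digit: +2 each step, mod 10, so 9, 1, 3, 5, 7, 9, 1 → 3.
So the next label is 733.

733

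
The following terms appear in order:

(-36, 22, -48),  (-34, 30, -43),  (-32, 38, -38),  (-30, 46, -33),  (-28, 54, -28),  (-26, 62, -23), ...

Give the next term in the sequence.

(-24, 70, -18)

First part: +2 each step; -36, -34, -32, -30, -28, -26 → -24.
Second part: +8 each step; 22, 30, 38, 46, 54, 62 → 70.
Third part: -48, -43, -38, -33, -28, -23 → -18 (+5 each step).
Combining the parts gives (-24, 70, -18).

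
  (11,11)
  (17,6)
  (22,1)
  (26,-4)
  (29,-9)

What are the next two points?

(31,-14), (32,-19)

For the first slot, differences are 6, 5, 4, … (decreasing by 1 each time): 11, 17, 22, 26, 29 → 31 → 32.
Second slot — −5 each step: 11, 6, 1, -4, -9 → -14 → -19.
Putting the parts together: (31,-14) and then (32,-19).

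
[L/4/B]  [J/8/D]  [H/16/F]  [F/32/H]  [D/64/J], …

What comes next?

[B/128/L]

First letter: L, J, H, F, D → B (letters move back 2 places in the alphabet).
For the second coordinate, ×2 each step: 4, 8, 16, 32, 64 → 128.
Second letter: letters move forward 2 places in the alphabet; B, D, F, H, J → L.
Putting it together: [B/128/L].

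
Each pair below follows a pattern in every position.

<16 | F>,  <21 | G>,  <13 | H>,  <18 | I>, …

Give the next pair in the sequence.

<10 | J>

First component: alternating steps +5, −8, +5, −8, …, so 16, 21, 13, 18 → 10.
Letter goes F, G, H, I → J (letters move forward 1 place in the alphabet).
Putting it together: <10 | J>.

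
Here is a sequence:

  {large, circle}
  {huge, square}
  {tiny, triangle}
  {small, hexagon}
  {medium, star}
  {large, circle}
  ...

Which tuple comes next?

{huge, square}

Size — repeats large → huge → tiny → small → medium: large, huge, tiny, small, medium, large → huge.
For the shape, repeats circle → square → triangle → hexagon → star: circle, square, triangle, hexagon, star, circle → square.
Combining the parts gives {huge, square}.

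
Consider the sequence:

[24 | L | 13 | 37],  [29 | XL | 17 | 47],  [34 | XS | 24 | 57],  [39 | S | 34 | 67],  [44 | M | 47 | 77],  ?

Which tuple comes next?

[49 | L | 63 | 87]

First value: +5 each step; 24, 29, 34, 39, 44 → 49.
Size: runs through clothing sizes XS→XL; L, XL, XS, S, M → L.
Third value goes 13, 17, 24, 34, 47 → 63 (differences are 4, 7, 10, … (increasing by 3 each time)).
Fourth value: +10 each step, so 37, 47, 57, 67, 77 → 87.
So the next tuple is [49 | L | 63 | 87].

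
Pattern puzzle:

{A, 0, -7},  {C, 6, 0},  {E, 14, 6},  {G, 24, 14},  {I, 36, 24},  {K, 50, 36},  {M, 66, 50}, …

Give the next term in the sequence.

{O, 84, 66}

For the letter, letters move forward 2 places in the alphabet: A, C, E, G, I, K, M → O.
Second part: 0, 6, 14, 24, 36, 50, 66 → 84 (differences are 6, 8, 10, … (increasing by 2 each time)).
Third part: always the previous value of the second part, so -7, 0, 6, 14, 24, 36, 50 → 66.
Combining the parts gives {O, 84, 66}.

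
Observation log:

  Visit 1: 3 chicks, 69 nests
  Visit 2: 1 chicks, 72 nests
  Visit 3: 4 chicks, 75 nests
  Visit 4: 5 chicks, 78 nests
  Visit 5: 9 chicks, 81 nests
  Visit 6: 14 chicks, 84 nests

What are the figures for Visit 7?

23 chicks, 87 nests

For the chicks, each term is the sum of the two before it: 3, 1, 4, 5, 9, 14 → 23.
Nests — +3 each step: 69, 72, 75, 78, 81, 84 → 87.
Combining the parts gives 23 chicks, 87 nests.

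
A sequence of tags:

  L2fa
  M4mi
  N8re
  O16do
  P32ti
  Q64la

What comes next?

R128sol

For the letter, letters move forward 1 place in the alphabet: L, M, N, O, P, Q → R.
For the second component, ×2 each step: 2, 4, 8, 16, 32, 64 → 128.
Note goes fa, mi, re, do, ti, la → sol (runs backward through the solfège scale do→ti).
Putting it together: R128sol.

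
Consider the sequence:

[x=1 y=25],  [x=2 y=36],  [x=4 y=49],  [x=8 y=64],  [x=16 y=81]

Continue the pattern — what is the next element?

[x=32 y=100]

X: ×2 each step; 1, 2, 4, 8, 16 → 32.
Y: perfect squares: 5², 6², 7², …; 25, 36, 49, 64, 81 → 100.
Combining the parts gives [x=32 y=100].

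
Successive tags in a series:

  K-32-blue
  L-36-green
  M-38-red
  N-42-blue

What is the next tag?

Letter: letters move forward 1 place in the alphabet; K, L, M, N → O.
Second component: alternating steps +4, +2, +4, +2, …, so 32, 36, 38, 42 → 44.
Colour — repeats blue → green → red: blue, green, red, blue → green.
So the next tag is O-44-green.

O-44-green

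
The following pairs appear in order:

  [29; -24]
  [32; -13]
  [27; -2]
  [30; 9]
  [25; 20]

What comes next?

[28; 31]

First entry: alternating steps +3, −5, +3, −5, …, so 29, 32, 27, 30, 25 → 28.
Second entry: +11 each step; -24, -13, -2, 9, 20 → 31.
So the next pair is [28; 31].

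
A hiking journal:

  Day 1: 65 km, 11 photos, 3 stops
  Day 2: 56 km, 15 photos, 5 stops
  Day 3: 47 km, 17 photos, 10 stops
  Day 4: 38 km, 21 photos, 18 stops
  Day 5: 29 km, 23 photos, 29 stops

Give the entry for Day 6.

20 km, 27 photos, 43 stops

Km: −9 each step, so 65, 56, 47, 38, 29 → 20.
Photos: alternating steps +4, +2, +4, +2, …; 11, 15, 17, 21, 23 → 27.
Stops: 3, 5, 10, 18, 29 → 43 (differences are 2, 5, 8, … (increasing by 3 each time)).
Combining the parts gives 20 km, 27 photos, 43 stops.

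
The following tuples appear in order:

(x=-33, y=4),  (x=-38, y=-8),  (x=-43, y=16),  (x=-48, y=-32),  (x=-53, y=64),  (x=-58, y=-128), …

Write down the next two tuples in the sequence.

(x=-63, y=256), (x=-68, y=-512)

For the x, −5 each step: -33, -38, -43, -48, -53, -58 → -63 → -68.
For the y, ×(-2) each step: 4, -8, 16, -32, 64, -128 → 256 → -512.
So the next two tuples are (x=-63, y=256) and (x=-68, y=-512).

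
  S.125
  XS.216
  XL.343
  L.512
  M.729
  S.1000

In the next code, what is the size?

XS

For the size, repeats S → XS → XL → L → M: S, XS, XL, L, M, S → XS.
Second component: perfect cubes: 5³, 6³, 7³, …, so 125, 216, 343, 512, 729, 1000 → 1331.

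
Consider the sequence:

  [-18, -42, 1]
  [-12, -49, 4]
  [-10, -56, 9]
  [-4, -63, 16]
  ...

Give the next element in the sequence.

[-2, -70, 25]

First slot goes -18, -12, -10, -4 → -2 (alternating steps +6, +2, +6, +2, …).
For the second slot, −7 each step: -42, -49, -56, -63 → -70.
Third slot goes 1, 4, 9, 16 → 25 (perfect squares: 1², 2², 3², …).
So the next element is [-2, -70, 25].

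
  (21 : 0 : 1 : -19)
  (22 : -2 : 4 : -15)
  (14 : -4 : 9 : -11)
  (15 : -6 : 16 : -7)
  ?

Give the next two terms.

(7 : -8 : 25 : -3), (8 : -10 : 36 : 1)

First part: alternating steps +1, −8, +1, −8, …, so 21, 22, 14, 15 → 7 → 8.
Second part: −2 each step; 0, -2, -4, -6 → -8 → -10.
Third part: 1, 4, 9, 16 → 25 → 36 (perfect squares: 1², 2², 3², …).
Fourth part: +4 each step, so -19, -15, -11, -7 → -3 → 1.
Putting the parts together: (7 : -8 : 25 : -3) and then (8 : -10 : 36 : 1).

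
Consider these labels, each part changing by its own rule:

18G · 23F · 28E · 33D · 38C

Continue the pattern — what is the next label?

First component — +5 each step: 18, 23, 28, 33, 38 → 43.
Letter — letters move back 1 place in the alphabet: G, F, E, D, C → B.
Putting it together: 43B.

43B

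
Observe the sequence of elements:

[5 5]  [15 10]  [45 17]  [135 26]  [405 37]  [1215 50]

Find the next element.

First entry: ×3 each step, so 5, 15, 45, 135, 405, 1215 → 3645.
For the second entry, differences are 5, 7, 9, … (increasing by 2 each time): 5, 10, 17, 26, 37, 50 → 65.
Combining the parts gives [3645 65].

[3645 65]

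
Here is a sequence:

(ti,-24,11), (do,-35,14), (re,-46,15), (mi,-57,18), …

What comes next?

(fa,-68,19)

Note goes ti, do, re, mi → fa (runs through the solfège scale do→ti).
Second part: −11 each step, so -24, -35, -46, -57 → -68.
Third part goes 11, 14, 15, 18 → 19 (alternating steps +3, +1, +3, +1, …).
Combining the parts gives (fa,-68,19).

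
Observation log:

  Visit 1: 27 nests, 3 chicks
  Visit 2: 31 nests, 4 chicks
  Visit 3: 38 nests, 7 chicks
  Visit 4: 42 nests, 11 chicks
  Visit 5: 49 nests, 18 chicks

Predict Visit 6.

53 nests, 29 chicks

Nests: 27, 31, 38, 42, 49 → 53 (alternating steps +4, +7, +4, +7, …).
Chicks goes 3, 4, 7, 11, 18 → 29 (each term is the sum of the two before it).
Putting it together: 53 nests, 29 chicks.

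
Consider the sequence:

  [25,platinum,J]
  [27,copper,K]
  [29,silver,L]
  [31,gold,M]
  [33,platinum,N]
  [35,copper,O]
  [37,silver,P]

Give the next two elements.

[39,gold,Q], [41,platinum,R]

First slot: +2 each step; 25, 27, 29, 31, 33, 35, 37 → 39 → 41.
Metal: repeats platinum → copper → silver → gold, so platinum, copper, silver, gold, platinum, copper, silver → gold → platinum.
Letter — letters move forward 1 place in the alphabet: J, K, L, M, N, O, P → Q → R.
Putting the parts together: [39,gold,Q] and then [41,platinum,R].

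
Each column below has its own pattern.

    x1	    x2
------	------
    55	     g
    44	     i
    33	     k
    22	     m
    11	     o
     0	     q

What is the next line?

-11  s

Column x1: −11 each step; 55, 44, 33, 22, 11, 0 → -11.
Column x2: g, i, k, m, o, q → s (letters move forward 2 places in the alphabet).
Combining the parts gives -11  s.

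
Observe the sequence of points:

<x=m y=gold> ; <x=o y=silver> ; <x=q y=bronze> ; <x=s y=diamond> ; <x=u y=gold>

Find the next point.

X — letters move forward 2 places in the alphabet: m, o, q, s, u → w.
Y — repeats gold → silver → bronze → diamond: gold, silver, bronze, diamond, gold → silver.
Combining the parts gives <x=w y=silver>.

<x=w y=silver>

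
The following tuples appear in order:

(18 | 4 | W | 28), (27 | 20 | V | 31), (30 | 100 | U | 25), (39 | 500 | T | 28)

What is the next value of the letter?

S

Letter: W, V, U, T → S (letters move back 1 place in the alphabet).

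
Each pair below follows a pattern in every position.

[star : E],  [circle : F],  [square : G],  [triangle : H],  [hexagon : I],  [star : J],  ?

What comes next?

Shape: repeats star → circle → square → triangle → hexagon; star, circle, square, triangle, hexagon, star → circle.
Letter goes E, F, G, H, I, J → K (letters move forward 1 place in the alphabet).
So the next pair is [circle : K].

[circle : K]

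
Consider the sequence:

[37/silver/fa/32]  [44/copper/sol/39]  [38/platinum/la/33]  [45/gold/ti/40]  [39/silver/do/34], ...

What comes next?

First coordinate — alternating steps +7, −6, +7, −6, …: 37, 44, 38, 45, 39 → 46.
Metal — repeats silver → copper → platinum → gold: silver, copper, platinum, gold, silver → copper.
Note: runs through the solfège scale do→ti; fa, sol, la, ti, do → re.
Fourth coordinate: 32, 39, 33, 40, 34 → 41 (always 5 less than the first coordinate).
Combining the parts gives [46/copper/re/41].

[46/copper/re/41]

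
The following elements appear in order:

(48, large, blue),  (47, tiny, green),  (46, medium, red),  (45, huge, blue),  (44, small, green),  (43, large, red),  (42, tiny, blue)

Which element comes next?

First value goes 48, 47, 46, 45, 44, 43, 42 → 41 (−1 each step).
Size: large, tiny, medium, huge, small, large, tiny → medium (repeats large → tiny → medium → huge → small).
Colour: blue, green, red, blue, green, red, blue → green (repeats blue → green → red).
So the next element is (41, medium, green).

(41, medium, green)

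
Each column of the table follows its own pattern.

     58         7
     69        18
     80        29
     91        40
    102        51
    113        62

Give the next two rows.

First component: +11 each step; 58, 69, 80, 91, 102, 113 → 124 → 135.
Second component: +11 each step; 7, 18, 29, 40, 51, 62 → 73 → 84.
So the next two rows are 124  73 and 135  84.

124  73; 135  84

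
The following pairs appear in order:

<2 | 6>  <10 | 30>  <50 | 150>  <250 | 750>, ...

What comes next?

<1250 | 3750>

First part: 2, 10, 50, 250 → 1250 (×5 each step).
Second part goes 6, 30, 150, 750 → 3750 (always 3 × the first part).
So the next pair is <1250 | 3750>.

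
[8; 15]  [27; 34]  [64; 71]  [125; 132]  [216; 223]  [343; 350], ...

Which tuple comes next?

[512; 519]

First entry: perfect cubes: 2³, 3³, 4³, …, so 8, 27, 64, 125, 216, 343 → 512.
Second entry: 15, 34, 71, 132, 223, 350 → 519 (always 7 more than the first entry).
Putting it together: [512; 519].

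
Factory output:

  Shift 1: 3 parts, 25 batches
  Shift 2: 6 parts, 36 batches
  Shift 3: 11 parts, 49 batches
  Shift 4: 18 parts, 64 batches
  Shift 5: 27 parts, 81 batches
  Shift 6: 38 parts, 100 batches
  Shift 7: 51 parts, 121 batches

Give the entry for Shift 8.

Parts goes 3, 6, 11, 18, 27, 38, 51 → 66 (differences are 3, 5, 7, … (increasing by 2 each time)).
For the batches, perfect squares: 5², 6², 7², …: 25, 36, 49, 64, 81, 100, 121 → 144.
Combining the parts gives 66 parts, 144 batches.

66 parts, 144 batches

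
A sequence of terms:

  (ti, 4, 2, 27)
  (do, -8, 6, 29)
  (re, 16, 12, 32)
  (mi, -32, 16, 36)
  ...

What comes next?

Note: runs through the solfège scale do→ti; ti, do, re, mi → fa.
Second slot goes 4, -8, 16, -32 → 64 (×(-2) each step).
Third slot: alternating steps +4, +6, +4, +6, …; 2, 6, 12, 16 → 22.
Fourth slot goes 27, 29, 32, 36 → 41 (differences are 2, 3, 4, … (increasing by 1 each time)).
So the next term is (fa, 64, 22, 41).

(fa, 64, 22, 41)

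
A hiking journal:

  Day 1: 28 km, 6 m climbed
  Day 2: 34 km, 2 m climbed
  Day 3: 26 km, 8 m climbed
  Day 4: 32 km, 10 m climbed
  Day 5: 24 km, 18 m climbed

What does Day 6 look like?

30 km, 28 m climbed

For the km, alternating steps +6, −8, +6, −8, …: 28, 34, 26, 32, 24 → 30.
For the m climbed, each term is the sum of the two before it: 6, 2, 8, 10, 18 → 28.
So the next record is 30 km, 28 m climbed.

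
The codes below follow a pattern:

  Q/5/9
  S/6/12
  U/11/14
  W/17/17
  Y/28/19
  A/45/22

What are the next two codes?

C/73/24, E/118/27

Letter: letters move forward 2 places in the alphabet, wrapping Z→A; Q, S, U, W, Y, A → C → E.
Second component: each term is the sum of the two before it, so 5, 6, 11, 17, 28, 45 → 73 → 118.
Third component: alternating steps +3, +2, +3, +2, …, so 9, 12, 14, 17, 19, 22 → 24 → 27.
So the next two codes are C/73/24 and E/118/27.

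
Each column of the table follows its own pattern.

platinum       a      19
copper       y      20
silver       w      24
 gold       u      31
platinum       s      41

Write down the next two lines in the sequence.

copper  q  54; silver  o  70

For the metal, repeats platinum → copper → silver → gold: platinum, copper, silver, gold, platinum → copper → silver.
Letter: letters move back 2 places in the alphabet, wrapping A→Z; a, y, w, u, s → q → o.
Third component goes 19, 20, 24, 31, 41 → 54 → 70 (differences are 1, 4, 7, … (increasing by 3 each time)).
Putting the parts together: copper  q  54 and then silver  o  70.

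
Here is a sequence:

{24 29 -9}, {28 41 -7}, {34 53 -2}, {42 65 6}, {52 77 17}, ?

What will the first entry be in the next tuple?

First entry: differences are 4, 6, 8, … (increasing by 2 each time), so 24, 28, 34, 42, 52 → 64.

64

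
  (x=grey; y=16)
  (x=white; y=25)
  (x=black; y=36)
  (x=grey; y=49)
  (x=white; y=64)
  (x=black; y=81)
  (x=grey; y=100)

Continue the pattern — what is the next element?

X: repeats grey → white → black; grey, white, black, grey, white, black, grey → white.
Y: 16, 25, 36, 49, 64, 81, 100 → 121 (perfect squares: 4², 5², 6², …).
Combining the parts gives (x=white; y=121).

(x=white; y=121)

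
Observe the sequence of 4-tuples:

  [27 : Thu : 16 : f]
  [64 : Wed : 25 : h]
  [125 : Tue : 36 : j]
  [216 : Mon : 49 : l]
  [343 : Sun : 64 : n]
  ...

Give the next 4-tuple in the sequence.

[512 : Sat : 81 : p]

First component: perfect cubes: 3³, 4³, 5³, …; 27, 64, 125, 216, 343 → 512.
Day — runs backward through the weekdays Mon→Sun: Thu, Wed, Tue, Mon, Sun → Sat.
For the third component, perfect squares: 4², 5², 6², …: 16, 25, 36, 49, 64 → 81.
Letter — letters move forward 2 places in the alphabet: f, h, j, l, n → p.
Combining the parts gives [512 : Sat : 81 : p].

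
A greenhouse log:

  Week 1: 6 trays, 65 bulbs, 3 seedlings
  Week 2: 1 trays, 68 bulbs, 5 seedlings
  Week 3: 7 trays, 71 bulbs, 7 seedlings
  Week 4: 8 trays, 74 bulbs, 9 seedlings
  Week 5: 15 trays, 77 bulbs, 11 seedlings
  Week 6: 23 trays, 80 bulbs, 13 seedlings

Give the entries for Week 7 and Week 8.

Trays: each term is the sum of the two before it, so 6, 1, 7, 8, 15, 23 → 38 → 61.
Bulbs: +3 each step; 65, 68, 71, 74, 77, 80 → 83 → 86.
Seedlings goes 3, 5, 7, 9, 11, 13 → 15 → 17 (+2 each step).
Putting the parts together: 38 trays, 83 bulbs, 15 seedlings and then 61 trays, 86 bulbs, 17 seedlings.

38 trays, 83 bulbs, 15 seedlings; 61 trays, 86 bulbs, 17 seedlings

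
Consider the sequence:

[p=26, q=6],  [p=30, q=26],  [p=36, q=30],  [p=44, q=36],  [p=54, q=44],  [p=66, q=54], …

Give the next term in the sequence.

P: differences are 4, 6, 8, … (increasing by 2 each time); 26, 30, 36, 44, 54, 66 → 80.
Q — always the previous value of the p: 6, 26, 30, 36, 44, 54 → 66.
Combining the parts gives [p=80, q=66].

[p=80, q=66]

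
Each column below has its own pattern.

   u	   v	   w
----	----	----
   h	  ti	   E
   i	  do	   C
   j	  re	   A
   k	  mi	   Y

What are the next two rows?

l  fa  W; m  sol  U

Column u goes h, i, j, k → l → m (letters move forward 1 place in the alphabet).
Column v: ti, do, re, mi → fa → sol (runs through the solfège scale do→ti).
Column w goes E, C, A, Y → W → U (letters move back 2 places in the alphabet, wrapping A→Z).
So the next two rows are l  fa  W and m  sol  U.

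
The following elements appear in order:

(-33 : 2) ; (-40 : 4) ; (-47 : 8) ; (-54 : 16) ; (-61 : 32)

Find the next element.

First coordinate: −7 each step, so -33, -40, -47, -54, -61 → -68.
Second coordinate: ×2 each step, so 2, 4, 8, 16, 32 → 64.
So the next element is (-68 : 64).

(-68 : 64)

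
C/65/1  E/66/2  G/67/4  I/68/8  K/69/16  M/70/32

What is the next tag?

Letter: letters move forward 2 places in the alphabet, so C, E, G, I, K, M → O.
Second component goes 65, 66, 67, 68, 69, 70 → 71 (+1 each step).
Third component — ×2 each step: 1, 2, 4, 8, 16, 32 → 64.
Combining the parts gives O/71/64.

O/71/64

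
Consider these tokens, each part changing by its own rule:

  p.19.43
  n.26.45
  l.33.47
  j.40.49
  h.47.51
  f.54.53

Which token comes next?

Letter: p, n, l, j, h, f → d (letters move back 2 places in the alphabet).
Second component goes 19, 26, 33, 40, 47, 54 → 61 (+7 each step).
Third component: 43, 45, 47, 49, 51, 53 → 55 (+2 each step).
Combining the parts gives d.61.55.

d.61.55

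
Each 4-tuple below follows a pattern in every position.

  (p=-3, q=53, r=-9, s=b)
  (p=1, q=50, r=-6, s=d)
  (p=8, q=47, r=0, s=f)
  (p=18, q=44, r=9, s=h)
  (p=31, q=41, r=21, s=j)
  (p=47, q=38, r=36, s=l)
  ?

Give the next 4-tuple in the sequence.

(p=66, q=35, r=54, s=n)

P: differences are 4, 7, 10, … (increasing by 3 each time); -3, 1, 8, 18, 31, 47 → 66.
Q — −3 each step: 53, 50, 47, 44, 41, 38 → 35.
R: differences are 3, 6, 9, … (increasing by 3 each time); -9, -6, 0, 9, 21, 36 → 54.
For the s, letters move forward 2 places in the alphabet: b, d, f, h, j, l → n.
Putting it together: (p=66, q=35, r=54, s=n).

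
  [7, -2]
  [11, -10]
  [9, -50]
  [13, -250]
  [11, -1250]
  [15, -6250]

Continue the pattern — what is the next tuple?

First slot: alternating steps +4, −2, +4, −2, …, so 7, 11, 9, 13, 11, 15 → 13.
Second slot: ×5 each step; -2, -10, -50, -250, -1250, -6250 → -31250.
Putting it together: [13, -31250].

[13, -31250]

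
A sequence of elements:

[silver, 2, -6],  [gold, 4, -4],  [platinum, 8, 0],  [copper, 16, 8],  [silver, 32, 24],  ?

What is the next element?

[gold, 64, 56]

For the metal, repeats silver → gold → platinum → copper: silver, gold, platinum, copper, silver → gold.
Second coordinate: 2, 4, 8, 16, 32 → 64 (×2 each step).
For the third coordinate, always 8 less than the second coordinate: -6, -4, 0, 8, 24 → 56.
Combining the parts gives [gold, 64, 56].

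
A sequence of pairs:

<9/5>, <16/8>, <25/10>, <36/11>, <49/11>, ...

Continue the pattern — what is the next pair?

For the first part, perfect squares: 3², 4², 5², …: 9, 16, 25, 36, 49 → 64.
For the second part, differences are 3, 2, 1, … (decreasing by 1 each time): 5, 8, 10, 11, 11 → 10.
Putting it together: <64/10>.

<64/10>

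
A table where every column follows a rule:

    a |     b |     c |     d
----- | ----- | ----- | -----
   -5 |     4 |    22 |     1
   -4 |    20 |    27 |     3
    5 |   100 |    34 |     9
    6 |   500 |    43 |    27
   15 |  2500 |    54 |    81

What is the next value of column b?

Column b goes 4, 20, 100, 500, 2500 → 12500 (×5 each step).

12500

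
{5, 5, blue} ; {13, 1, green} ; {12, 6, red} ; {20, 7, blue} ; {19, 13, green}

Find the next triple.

First coordinate — alternating steps +8, −1, +8, −1, …: 5, 13, 12, 20, 19 → 27.
Second coordinate: each term is the sum of the two before it, so 5, 1, 6, 7, 13 → 20.
Colour: blue, green, red, blue, green → red (repeats blue → green → red).
Putting it together: {27, 20, red}.

{27, 20, red}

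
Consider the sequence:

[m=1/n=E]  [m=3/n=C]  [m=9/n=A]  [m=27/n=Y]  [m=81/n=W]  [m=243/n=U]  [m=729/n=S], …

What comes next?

M goes 1, 3, 9, 27, 81, 243, 729 → 2187 (×3 each step).
N — letters move back 2 places in the alphabet, wrapping A→Z: E, C, A, Y, W, U, S → Q.
Putting it together: [m=2187/n=Q].

[m=2187/n=Q]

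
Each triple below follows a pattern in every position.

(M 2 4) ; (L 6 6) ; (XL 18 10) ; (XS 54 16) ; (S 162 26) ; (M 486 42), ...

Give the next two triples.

(L 1458 68), (XL 4374 110)

Size — repeats M → L → XL → XS → S: M, L, XL, XS, S, M → L → XL.
Second component: ×3 each step, so 2, 6, 18, 54, 162, 486 → 1458 → 4374.
Third component: 4, 6, 10, 16, 26, 42 → 68 → 110 (each term is the sum of the two before it).
So the next two triples are (L 1458 68) and (XL 4374 110).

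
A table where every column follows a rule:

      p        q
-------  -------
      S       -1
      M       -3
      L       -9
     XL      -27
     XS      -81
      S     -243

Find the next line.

M  -729

Column p — repeats S → M → L → XL → XS: S, M, L, XL, XS, S → M.
For the column q, ×3 each step: -1, -3, -9, -27, -81, -243 → -729.
Putting it together: M  -729.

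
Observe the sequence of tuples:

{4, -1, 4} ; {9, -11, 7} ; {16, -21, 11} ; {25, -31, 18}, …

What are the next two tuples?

First slot goes 4, 9, 16, 25 → 36 → 49 (perfect squares: 2², 3², 4², …).
Second slot: −10 each step; -1, -11, -21, -31 → -41 → -51.
For the third slot, each term is the sum of the two before it: 4, 7, 11, 18 → 29 → 47.
So the next two tuples are {36, -41, 29} and {49, -51, 47}.

{36, -41, 29}, {49, -51, 47}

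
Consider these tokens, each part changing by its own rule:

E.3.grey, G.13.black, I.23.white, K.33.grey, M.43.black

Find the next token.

O.53.white

Letter goes E, G, I, K, M → O (letters move forward 2 places in the alphabet).
For the second component, +10 each step: 3, 13, 23, 33, 43 → 53.
For the shade, repeats grey → black → white: grey, black, white, grey, black → white.
Combining the parts gives O.53.white.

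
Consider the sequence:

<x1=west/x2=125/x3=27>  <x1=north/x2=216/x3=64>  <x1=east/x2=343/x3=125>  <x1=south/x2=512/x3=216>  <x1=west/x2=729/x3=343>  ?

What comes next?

For the x1, repeats west → north → east → south: west, north, east, south, west → north.
X2 — perfect cubes: 5³, 6³, 7³, …: 125, 216, 343, 512, 729 → 1000.
X3 goes 27, 64, 125, 216, 343 → 512 (perfect cubes: 3³, 4³, 5³, …).
Putting it together: <x1=north/x2=1000/x3=512>.

<x1=north/x2=1000/x3=512>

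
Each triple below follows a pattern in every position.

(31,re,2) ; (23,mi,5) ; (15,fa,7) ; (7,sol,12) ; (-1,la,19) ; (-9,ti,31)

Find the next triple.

(-17,do,50)

First entry: −8 each step; 31, 23, 15, 7, -1, -9 → -17.
For the note, runs through the solfège scale do→ti: re, mi, fa, sol, la, ti → do.
Third entry goes 2, 5, 7, 12, 19, 31 → 50 (each term is the sum of the two before it).
Combining the parts gives (-17,do,50).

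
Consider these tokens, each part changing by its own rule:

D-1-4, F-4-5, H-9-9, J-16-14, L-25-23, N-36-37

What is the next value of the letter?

P

Letter: D, F, H, J, L, N → P (letters move forward 2 places in the alphabet).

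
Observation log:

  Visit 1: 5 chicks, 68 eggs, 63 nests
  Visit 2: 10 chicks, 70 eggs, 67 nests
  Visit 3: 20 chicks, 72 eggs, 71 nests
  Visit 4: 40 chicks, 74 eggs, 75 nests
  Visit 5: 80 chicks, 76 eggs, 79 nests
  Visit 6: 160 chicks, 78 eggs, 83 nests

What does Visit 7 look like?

320 chicks, 80 eggs, 87 nests

Chicks goes 5, 10, 20, 40, 80, 160 → 320 (×2 each step).
Eggs: +2 each step; 68, 70, 72, 74, 76, 78 → 80.
Nests: +4 each step, so 63, 67, 71, 75, 79, 83 → 87.
So the next line is 320 chicks, 80 eggs, 87 nests.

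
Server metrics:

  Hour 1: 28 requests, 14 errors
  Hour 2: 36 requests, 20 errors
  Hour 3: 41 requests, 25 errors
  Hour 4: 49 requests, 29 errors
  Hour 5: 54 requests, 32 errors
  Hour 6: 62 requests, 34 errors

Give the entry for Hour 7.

For the requests, alternating steps +8, +5, +8, +5, …: 28, 36, 41, 49, 54, 62 → 67.
Errors: differences are 6, 5, 4, … (decreasing by 1 each time); 14, 20, 25, 29, 32, 34 → 35.
Putting it together: 67 requests, 35 errors.

67 requests, 35 errors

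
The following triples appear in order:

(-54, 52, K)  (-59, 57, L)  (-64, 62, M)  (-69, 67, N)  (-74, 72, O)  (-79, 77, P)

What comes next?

First value: -54, -59, -64, -69, -74, -79 → -84 (−5 each step).
Second value: +5 each step, so 52, 57, 62, 67, 72, 77 → 82.
Letter goes K, L, M, N, O, P → Q (letters move forward 1 place in the alphabet).
Combining the parts gives (-84, 82, Q).

(-84, 82, Q)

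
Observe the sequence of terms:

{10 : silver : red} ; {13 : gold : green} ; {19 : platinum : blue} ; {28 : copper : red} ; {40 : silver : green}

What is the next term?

First slot — differences are 3, 6, 9, … (increasing by 3 each time): 10, 13, 19, 28, 40 → 55.
Metal: repeats silver → gold → platinum → copper, so silver, gold, platinum, copper, silver → gold.
Colour: repeats red → green → blue, so red, green, blue, red, green → blue.
So the next term is {55 : gold : blue}.

{55 : gold : blue}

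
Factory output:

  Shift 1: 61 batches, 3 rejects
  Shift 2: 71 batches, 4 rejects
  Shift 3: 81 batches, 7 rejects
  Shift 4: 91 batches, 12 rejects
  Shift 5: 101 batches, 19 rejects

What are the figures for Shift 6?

Batches: +10 each step; 61, 71, 81, 91, 101 → 111.
For the rejects, differences are 1, 3, 5, … (increasing by 2 each time): 3, 4, 7, 12, 19 → 28.
Combining the parts gives 111 batches, 28 rejects.

111 batches, 28 rejects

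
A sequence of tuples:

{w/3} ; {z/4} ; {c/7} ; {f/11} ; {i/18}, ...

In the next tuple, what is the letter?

Letter: letters move forward 3 places in the alphabet, wrapping Z→A, so w, z, c, f, i → l.

l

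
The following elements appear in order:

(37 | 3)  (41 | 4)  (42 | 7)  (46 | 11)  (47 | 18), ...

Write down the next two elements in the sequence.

First part — alternating steps +4, +1, +4, +1, …: 37, 41, 42, 46, 47 → 51 → 52.
Second part: 3, 4, 7, 11, 18 → 29 → 47 (each term is the sum of the two before it).
So the next two elements are (51 | 29) and (52 | 47).

(51 | 29), (52 | 47)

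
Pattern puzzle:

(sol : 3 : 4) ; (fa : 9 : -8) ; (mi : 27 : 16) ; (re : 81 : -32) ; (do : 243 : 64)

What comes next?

Note: runs backward through the solfège scale do→ti, so sol, fa, mi, re, do → ti.
Second slot goes 3, 9, 27, 81, 243 → 729 (×3 each step).
Third slot: 4, -8, 16, -32, 64 → -128 (×(-2) each step).
So the next triple is (ti : 729 : -128).

(ti : 729 : -128)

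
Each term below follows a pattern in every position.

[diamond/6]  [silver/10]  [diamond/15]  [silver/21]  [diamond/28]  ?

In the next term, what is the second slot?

36

Second slot — differences are 4, 5, 6, … (increasing by 1 each time): 6, 10, 15, 21, 28 → 36.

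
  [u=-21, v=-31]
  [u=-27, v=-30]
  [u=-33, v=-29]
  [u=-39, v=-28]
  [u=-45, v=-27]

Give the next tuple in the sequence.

U: -21, -27, -33, -39, -45 → -51 (−6 each step).
For the v, +1 each step: -31, -30, -29, -28, -27 → -26.
So the next tuple is [u=-51, v=-26].

[u=-51, v=-26]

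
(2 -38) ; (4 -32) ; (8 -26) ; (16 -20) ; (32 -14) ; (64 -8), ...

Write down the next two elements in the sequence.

(128 -2), (256 4)

First part: ×2 each step; 2, 4, 8, 16, 32, 64 → 128 → 256.
Second part — +6 each step: -38, -32, -26, -20, -14, -8 → -2 → 4.
So the next two elements are (128 -2) and (256 4).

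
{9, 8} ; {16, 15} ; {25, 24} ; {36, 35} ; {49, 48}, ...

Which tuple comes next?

First part — perfect squares: 3², 4², 5², …: 9, 16, 25, 36, 49 → 64.
Second part — always 1 less than the first part: 8, 15, 24, 35, 48 → 63.
So the next tuple is {64, 63}.

{64, 63}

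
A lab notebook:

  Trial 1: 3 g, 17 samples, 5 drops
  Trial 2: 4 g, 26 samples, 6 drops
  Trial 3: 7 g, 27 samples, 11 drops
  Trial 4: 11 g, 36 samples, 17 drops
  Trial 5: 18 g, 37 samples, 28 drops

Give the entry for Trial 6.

29 g, 46 samples, 45 drops

G: each term is the sum of the two before it, so 3, 4, 7, 11, 18 → 29.
Samples — alternating steps +9, +1, +9, +1, …: 17, 26, 27, 36, 37 → 46.
Drops: 5, 6, 11, 17, 28 → 45 (each term is the sum of the two before it).
Combining the parts gives 29 g, 46 samples, 45 drops.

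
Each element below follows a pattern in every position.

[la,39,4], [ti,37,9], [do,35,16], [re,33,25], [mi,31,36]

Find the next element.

[fa,29,49]

For the note, runs through the solfège scale do→ti: la, ti, do, re, mi → fa.
Second part: 39, 37, 35, 33, 31 → 29 (−2 each step).
Third part: 4, 9, 16, 25, 36 → 49 (perfect squares: 2², 3², 4², …).
Combining the parts gives [fa,29,49].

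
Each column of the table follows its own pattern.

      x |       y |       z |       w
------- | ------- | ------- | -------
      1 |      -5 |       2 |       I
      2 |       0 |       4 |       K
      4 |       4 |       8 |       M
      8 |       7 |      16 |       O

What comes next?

16  9  32  Q

Column x — ×2 each step: 1, 2, 4, 8 → 16.
Column y: differences are 5, 4, 3, … (decreasing by 1 each time); -5, 0, 4, 7 → 9.
Column z — always 2 × the column x: 2, 4, 8, 16 → 32.
For the column w, letters move forward 2 places in the alphabet: I, K, M, O → Q.
Combining the parts gives 16  9  32  Q.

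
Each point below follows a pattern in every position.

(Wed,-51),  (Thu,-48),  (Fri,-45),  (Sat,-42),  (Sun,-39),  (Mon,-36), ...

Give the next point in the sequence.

(Tue,-33)

For the day, runs through the weekdays Mon→Sun: Wed, Thu, Fri, Sat, Sun, Mon → Tue.
For the second component, +3 each step: -51, -48, -45, -42, -39, -36 → -33.
Putting it together: (Tue,-33).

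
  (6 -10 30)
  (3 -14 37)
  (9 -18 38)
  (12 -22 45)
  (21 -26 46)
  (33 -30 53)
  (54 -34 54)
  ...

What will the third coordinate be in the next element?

First coordinate — each term is the sum of the two before it: 6, 3, 9, 12, 21, 33, 54 → 87.
Second coordinate goes -10, -14, -18, -22, -26, -30, -34 → -38 (−4 each step).
Third coordinate goes 30, 37, 38, 45, 46, 53, 54 → 61 (alternating steps +7, +1, +7, +1, …).

61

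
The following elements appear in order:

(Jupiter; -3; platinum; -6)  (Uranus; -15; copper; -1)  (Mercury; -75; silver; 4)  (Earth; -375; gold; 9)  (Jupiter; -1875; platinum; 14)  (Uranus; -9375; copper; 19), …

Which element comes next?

(Mercury; -46875; silver; 24)

For the planet, repeats Jupiter → Uranus → Mercury → Earth: Jupiter, Uranus, Mercury, Earth, Jupiter, Uranus → Mercury.
Second component: -3, -15, -75, -375, -1875, -9375 → -46875 (×5 each step).
Metal: repeats platinum → copper → silver → gold, so platinum, copper, silver, gold, platinum, copper → silver.
Fourth component: -6, -1, 4, 9, 14, 19 → 24 (+5 each step).
Combining the parts gives (Mercury; -46875; silver; 24).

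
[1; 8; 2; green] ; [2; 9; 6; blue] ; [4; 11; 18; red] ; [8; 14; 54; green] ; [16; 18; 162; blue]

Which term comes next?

[32; 23; 486; red]

First component — ×2 each step: 1, 2, 4, 8, 16 → 32.
For the second component, differences are 1, 2, 3, … (increasing by 1 each time): 8, 9, 11, 14, 18 → 23.
Third component: 2, 6, 18, 54, 162 → 486 (×3 each step).
Colour goes green, blue, red, green, blue → red (repeats green → blue → red).
So the next term is [32; 23; 486; red].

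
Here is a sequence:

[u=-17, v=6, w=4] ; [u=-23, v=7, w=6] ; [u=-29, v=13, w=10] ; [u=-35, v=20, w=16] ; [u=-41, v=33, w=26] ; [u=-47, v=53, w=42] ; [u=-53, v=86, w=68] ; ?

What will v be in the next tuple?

139

U: -17, -23, -29, -35, -41, -47, -53 → -59 (−6 each step).
V: each term is the sum of the two before it, so 6, 7, 13, 20, 33, 53, 86 → 139.
W: each term is the sum of the two before it, so 4, 6, 10, 16, 26, 42, 68 → 110.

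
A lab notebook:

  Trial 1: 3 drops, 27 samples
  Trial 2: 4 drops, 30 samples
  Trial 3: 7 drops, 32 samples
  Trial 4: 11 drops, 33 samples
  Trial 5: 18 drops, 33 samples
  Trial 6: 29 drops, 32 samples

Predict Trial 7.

47 drops, 30 samples

For the drops, each term is the sum of the two before it: 3, 4, 7, 11, 18, 29 → 47.
For the samples, differences are 3, 2, 1, … (decreasing by 1 each time): 27, 30, 32, 33, 33, 32 → 30.
Putting it together: 47 drops, 30 samples.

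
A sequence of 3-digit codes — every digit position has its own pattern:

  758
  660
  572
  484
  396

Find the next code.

208

First digit goes 7, 6, 5, 4, 3 → 2 (−1 each step, mod 10).
Second digit goes 5, 6, 7, 8, 9 → 0 (+1 each step, mod 10).
Third digit: +2 each step, mod 10, so 8, 0, 2, 4, 6 → 8.
Combining the parts gives 208.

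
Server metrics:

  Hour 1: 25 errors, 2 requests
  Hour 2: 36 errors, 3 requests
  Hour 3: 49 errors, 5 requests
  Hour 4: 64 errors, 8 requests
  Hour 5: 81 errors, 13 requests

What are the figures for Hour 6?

Errors: 25, 36, 49, 64, 81 → 100 (perfect squares: 5², 6², 7², …).
For the requests, each term is the sum of the two before it: 2, 3, 5, 8, 13 → 21.
Combining the parts gives 100 errors, 21 requests.

100 errors, 21 requests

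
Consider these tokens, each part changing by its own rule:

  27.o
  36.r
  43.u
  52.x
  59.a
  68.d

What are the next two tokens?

First component goes 27, 36, 43, 52, 59, 68 → 75 → 84 (alternating steps +9, +7, +9, +7, …).
For the letter, letters move forward 3 places in the alphabet, wrapping Z→A: o, r, u, x, a, d → g → j.
So the next two tokens are 75.g and 84.j.

75.g, 84.j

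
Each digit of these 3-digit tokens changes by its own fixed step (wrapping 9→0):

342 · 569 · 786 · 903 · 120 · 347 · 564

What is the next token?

781

First digit — +2 each step, mod 10: 3, 5, 7, 9, 1, 3, 5 → 7.
For the second digit, +2 each step, mod 10: 4, 6, 8, 0, 2, 4, 6 → 8.
Third digit goes 2, 9, 6, 3, 0, 7, 4 → 1 (−3 each step, mod 10).
So the next token is 781.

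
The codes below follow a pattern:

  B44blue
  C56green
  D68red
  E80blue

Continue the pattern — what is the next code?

F92green

For the letter, letters move forward 1 place in the alphabet: B, C, D, E → F.
Second component: +12 each step, so 44, 56, 68, 80 → 92.
For the colour, repeats blue → green → red: blue, green, red, blue → green.
Combining the parts gives F92green.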